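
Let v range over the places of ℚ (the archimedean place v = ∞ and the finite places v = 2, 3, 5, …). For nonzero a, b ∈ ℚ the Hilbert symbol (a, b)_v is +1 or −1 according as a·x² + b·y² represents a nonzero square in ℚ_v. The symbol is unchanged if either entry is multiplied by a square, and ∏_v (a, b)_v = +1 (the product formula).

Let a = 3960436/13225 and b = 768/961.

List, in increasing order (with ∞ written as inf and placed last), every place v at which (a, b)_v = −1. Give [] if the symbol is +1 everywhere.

[19, 31]

(a, b) ≡ (589, 3) mod (ℚ^×)²; places V = {2, 3, 5, 19, 23, 31, 41, ∞}.
(a,b)_31: α=1, u≡28; β=-2, v≡24 (mod 31); (28|31)=+1, (24|31)=-1; sign (−1)^0·+1^-2·-1^1 = -1.
(a,b)_5: α=-2, u≡4; β=0, v≡3 (mod 5); (4|5)=+1, (3|5)=-1; sign (−1)^0·+1^0·-1^-2 = +1.
(a,b)_23: α=-2, u≡10; β=0, v≡12 (mod 23); (10|23)=-1, (12|23)=+1; sign (−1)^0·-1^0·+1^-2 = +1.
(a,b)_∞: sgn(589)=+, sgn(3)=+, so +1.
(a,b)_3: α=0, u≡1; β=1, v≡1 (mod 3); (1|3)=+1, (1|3)=+1; sign (−1)^0·+1^1·+1^0 = +1.
(a,b)_19: α=1, u≡14; β=0, v≡18 (mod 19); (14|19)=-1, (18|19)=-1; sign (−1)^0·-1^0·-1^1 = -1.
(a,b)_2: α=2, β=8; u≡5, v≡3 (mod 8); ε(u)ε(v)=0·1, αω(v)=2·1, βω(u)=8·1; sum ≡ 0  ⇒  +1.
(a,b)_41: α=2, u≡24; β=0, v≡29 (mod 41); (24|41)=-1, (29|41)=-1; sign (−1)^0·-1^0·-1^2 = +1.
(589, 3 / ℚ) ramifies at {19, 31}: a division algebra.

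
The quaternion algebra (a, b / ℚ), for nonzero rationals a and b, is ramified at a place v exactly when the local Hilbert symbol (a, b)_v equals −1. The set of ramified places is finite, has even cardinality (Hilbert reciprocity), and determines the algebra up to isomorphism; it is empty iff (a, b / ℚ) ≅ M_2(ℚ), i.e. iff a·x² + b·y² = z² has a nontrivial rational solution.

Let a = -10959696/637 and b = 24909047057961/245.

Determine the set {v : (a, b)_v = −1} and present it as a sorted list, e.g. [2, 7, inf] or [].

[5, 11, 13, 37]

Mod squares: a ≡ -8177, b ≡ 43970245. Check v ∈ {∞, 2, 3, 5, 7, 11, 13, 17, 31, 37, 41}.
v=13: a=13^-1·(≡11), b=13^0·(≡6) mod 13; (11|13)=-1, (6|13)=-1; (−1)^{-1·0·6}·(-1)^0·(-1)^-1 = -1.
v=41: a=41^0·(≡23), b=41^1·(≡10) mod 41; (23|41)=+1, (10|41)=+1; (−1)^{0·1·20}·(+1)^1·(+1)^0 = +1.
v=11: a=11^2·(≡2), b=11^3·(≡4) mod 11; (2|11)=-1, (4|11)=+1; (−1)^{2·3·5}·(-1)^3·(+1)^2 = -1.
v=2: v_2(a)=4, v_2(b)=0; units ≡ 7, 5 (mod 8); ε·ε+αω+βω = 1·0+4·1+0·0 ≡ 0  ⇒  (a,b)_2 = +1.
v=7: a=7^-2·(≡6), b=7^-2·(≡2) mod 7; (6|7)=-1, (2|7)=+1; (−1)^{-2·-2·3}·(-1)^-2·(+1)^-2 = +1.
v=31: a=31^0·(≡19), b=31^1·(≡23) mod 31; (19|31)=+1, (23|31)=-1; (−1)^{0·1·15}·(+1)^1·(-1)^0 = +1.
v=17: a=17^1·(≡11), b=17^3·(≡10) mod 17; (11|17)=-1, (10|17)=-1; (−1)^{1·3·8}·(-1)^3·(-1)^1 = +1.
v=5: a=5^0·(≡2), b=5^-1·(≡4) mod 5; (2|5)=-1, (4|5)=+1; (−1)^{0·-1·2}·(-1)^-1·(+1)^0 = -1.
v=∞: -8177 < 0 and 43970245 > 0  ⇒  (a,b)_∞ = +1.
v=37: a=37^1·(≡11), b=37^1·(≡22) mod 37; (11|37)=+1, (22|37)=-1; (−1)^{1·1·18}·(+1)^1·(-1)^1 = -1.
v=3: a=3^2·(≡1), b=3^4·(≡1) mod 3; (1|3)=+1, (1|3)=+1; (−1)^{2·4·1}·(+1)^4·(+1)^2 = +1.
Ram(-8177, 43970245) = {5, 11, 13, 37}; no ℚ_5-point on the conic.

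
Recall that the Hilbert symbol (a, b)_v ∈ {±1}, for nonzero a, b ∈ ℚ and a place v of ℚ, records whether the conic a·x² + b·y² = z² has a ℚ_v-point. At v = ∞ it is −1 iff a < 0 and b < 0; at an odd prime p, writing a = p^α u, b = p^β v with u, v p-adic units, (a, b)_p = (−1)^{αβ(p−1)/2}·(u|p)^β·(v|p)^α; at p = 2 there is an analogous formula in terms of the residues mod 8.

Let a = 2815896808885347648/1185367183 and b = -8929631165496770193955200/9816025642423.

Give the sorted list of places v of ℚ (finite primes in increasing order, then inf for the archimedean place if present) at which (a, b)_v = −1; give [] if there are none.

(a, b) ≡ (144739, -29946) mod (ℚ^×)²; places V = {2, 3, 5, 7, 11, 13, 23, 29, 31, ∞}.
(a,b)_13: α=-4, u≡12; β=-6, v≡6 (mod 13); (12|13)=+1, (6|13)=-1; sign (−1)^0·+1^-6·-1^-4 = +1.
(a,b)_5: α=0, u≡1; β=2, v≡4 (mod 5); (1|5)=+1, (4|5)=+1; sign (−1)^0·+1^2·+1^0 = +1.
(a,b)_3: α=14, u≡1; β=21, v≡2 (mod 3); (1|3)=+1, (2|3)=-1; sign (−1)^0·+1^21·-1^14 = +1.
(a,b)_29: α=3, u≡12; β=4, v≡14 (mod 29); (12|29)=-1, (14|29)=-1; sign (−1)^0·-1^4·-1^3 = -1.
(a,b)_11: α=-2, u≡1; β=-2, v≡2 (mod 11); (1|11)=+1, (2|11)=-1; sign (−1)^0·+1^-2·-1^-2 = +1.
(a,b)_∞: sgn(144739)=+, sgn(-29946)=−, so +1.
(a,b)_2: α=6, β=7; u≡3, v≡3 (mod 8); ε(u)ε(v)=1·1, αω(v)=6·1, βω(u)=7·1; sum ≡ 0  ⇒  +1.
(a,b)_23: α=3, u≡22; β=3, v≡2 (mod 23); (22|23)=-1, (2|23)=+1; sign (−1)^1·-1^3·+1^3 = +1.
(a,b)_7: α=-3, u≡3; β=-5, v≡5 (mod 7); (3|7)=-1, (5|7)=-1; sign (−1)^1·-1^-5·-1^-3 = -1.
(a,b)_31: α=1, u≡9; β=1, v≡12 (mod 31); (9|31)=+1, (12|31)=-1; sign (−1)^1·+1^1·-1^1 = +1.
(144739, -29946 / ℚ) ramifies at {7, 29}: a division algebra.

[7, 29]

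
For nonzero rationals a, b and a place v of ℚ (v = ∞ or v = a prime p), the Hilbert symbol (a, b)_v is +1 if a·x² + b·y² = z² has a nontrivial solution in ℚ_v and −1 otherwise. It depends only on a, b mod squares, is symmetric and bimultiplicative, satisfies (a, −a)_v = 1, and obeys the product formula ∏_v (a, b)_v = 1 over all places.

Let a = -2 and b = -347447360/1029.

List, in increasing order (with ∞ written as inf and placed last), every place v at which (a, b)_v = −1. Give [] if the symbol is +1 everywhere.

[5, 7, 13, inf]

Mod squares: a ≡ -2, b ≡ -1365. Check v ∈ {∞, 2, 3, 5, 7, 13, 17}.
v=5: a=5^0·(≡3), b=5^1·(≡2) mod 5; (3|5)=-1, (2|5)=-1; (−1)^{0·1·2}·(-1)^1·(-1)^0 = -1.
v=3: a=3^0·(≡1), b=3^-1·(≡1) mod 3; (1|3)=+1, (1|3)=+1; (−1)^{0·-1·1}·(+1)^-1·(+1)^0 = +1.
v=2: v_2(a)=1, v_2(b)=6; units ≡ 7, 3 (mod 8); ε·ε+αω+βω = 1·1+1·1+6·0 ≡ 0  ⇒  (a,b)_2 = +1.
v=∞: -2 < 0 and -1365 < 0  ⇒  (a,b)_∞ = -1.
v=13: a=13^0·(≡11), b=13^1·(≡3) mod 13; (11|13)=-1, (3|13)=+1; (−1)^{0·1·6}·(-1)^1·(+1)^0 = -1.
v=7: a=7^0·(≡5), b=7^-3·(≡2) mod 7; (5|7)=-1, (2|7)=+1; (−1)^{0·-3·3}·(-1)^-3·(+1)^0 = -1.
v=17: a=17^0·(≡15), b=17^4·(≡10) mod 17; (15|17)=+1, (10|17)=-1; (−1)^{0·4·8}·(+1)^4·(-1)^0 = +1.
(-2, -1365 / ℚ) ramifies at {5, 7, 13, ∞}: a division algebra.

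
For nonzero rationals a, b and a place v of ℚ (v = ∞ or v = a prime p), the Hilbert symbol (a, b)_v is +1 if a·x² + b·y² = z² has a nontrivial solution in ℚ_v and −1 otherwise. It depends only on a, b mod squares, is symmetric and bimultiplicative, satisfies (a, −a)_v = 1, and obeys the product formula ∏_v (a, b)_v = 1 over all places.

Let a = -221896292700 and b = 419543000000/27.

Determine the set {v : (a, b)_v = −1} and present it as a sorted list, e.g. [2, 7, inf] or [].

Mod squares: a ≡ -2218962927, b ≡ 1258629. Check v ∈ {∞, 2, 3, 5, 17, 23, 29, 37, 41, 43}.
v=5: a=5^2·(≡2), b=5^6·(≡1) mod 5; (2|5)=-1, (1|5)=+1; (−1)^{2·6·2}·(-1)^6·(+1)^2 = +1.
v=41: a=41^1·(≡14), b=41^0·(≡13) mod 41; (14|41)=-1, (13|41)=-1; (−1)^{1·0·20}·(-1)^0·(-1)^1 = -1.
v=29: a=29^1·(≡21), b=29^1·(≡15) mod 29; (21|29)=-1, (15|29)=-1; (−1)^{1·1·14}·(-1)^1·(-1)^1 = +1.
v=2: v_2(a)=2, v_2(b)=6; units ≡ 1, 5 (mod 8); ε·ε+αω+βω = 0·0+2·1+6·0 ≡ 0  ⇒  (a,b)_2 = +1.
v=43: a=43^1·(≡16), b=43^0·(≡39) mod 43; (16|43)=+1, (39|43)=-1; (−1)^{1·0·21}·(+1)^0·(-1)^1 = -1.
v=23: a=23^1·(≡16), b=23^1·(≡3) mod 23; (16|23)=+1, (3|23)=+1; (−1)^{1·1·11}·(+1)^1·(+1)^1 = -1.
v=37: a=37^1·(≡33), b=37^1·(≡2) mod 37; (33|37)=+1, (2|37)=-1; (−1)^{1·1·18}·(+1)^1·(-1)^1 = -1.
v=3: a=3^1·(≡2), b=3^-3·(≡2) mod 3; (2|3)=-1, (2|3)=-1; (−1)^{1·-3·1}·(-1)^-3·(-1)^1 = -1.
v=17: a=17^1·(≡14), b=17^1·(≡4) mod 17; (14|17)=-1, (4|17)=+1; (−1)^{1·1·8}·(-1)^1·(+1)^1 = -1.
v=∞: -2218962927 < 0 and 1258629 > 0  ⇒  (a,b)_∞ = +1.
(-2218962927, 1258629 / ℚ) ramifies at {3, 17, 23, 37, 41, 43}: a division algebra.

[3, 17, 23, 37, 41, 43]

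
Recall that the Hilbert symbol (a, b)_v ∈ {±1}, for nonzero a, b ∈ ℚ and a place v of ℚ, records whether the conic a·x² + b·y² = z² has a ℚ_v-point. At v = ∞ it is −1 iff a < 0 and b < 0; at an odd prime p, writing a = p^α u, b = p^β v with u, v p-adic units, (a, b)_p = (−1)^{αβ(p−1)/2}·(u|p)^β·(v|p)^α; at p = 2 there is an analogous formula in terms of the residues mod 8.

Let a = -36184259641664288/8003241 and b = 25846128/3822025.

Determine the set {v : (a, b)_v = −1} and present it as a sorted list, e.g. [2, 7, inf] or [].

Mod squares: a ≡ -2, b ≡ 407. Check v ∈ {∞, 2, 3, 5, 7, 11, 17, 23, 29, 37, 41}.
v=23: a=23^-2·(≡20), b=23^-2·(≡13) mod 23; (20|23)=-1, (13|23)=+1; (−1)^{-2·-2·11}·(-1)^-2·(+1)^-2 = +1.
v=29: a=29^2·(≡12), b=29^0·(≡6) mod 29; (12|29)=-1, (6|29)=+1; (−1)^{2·0·14}·(-1)^0·(+1)^2 = +1.
v=7: a=7^2·(≡3), b=7^2·(≡2) mod 7; (3|7)=-1, (2|7)=+1; (−1)^{2·2·3}·(-1)^2·(+1)^2 = +1.
v=11: a=11^4·(≡5), b=11^1·(≡9) mod 11; (5|11)=+1, (9|11)=+1; (−1)^{4·1·5}·(+1)^1·(+1)^4 = +1.
v=∞: -2 < 0 and 407 > 0  ⇒  (a,b)_∞ = +1.
v=41: a=41^-2·(≡1), b=41^0·(≡3) mod 41; (1|41)=+1, (3|41)=-1; (−1)^{-2·0·20}·(+1)^0·(-1)^-2 = +1.
v=2: v_2(a)=5, v_2(b)=4; units ≡ 7, 7 (mod 8); ε·ε+αω+βω = 1·1+5·0+4·0 ≡ 1  ⇒  (a,b)_2 = -1.
v=5: a=5^0·(≡2), b=5^-2·(≡3) mod 5; (2|5)=-1, (3|5)=-1; (−1)^{0·-2·2}·(-1)^-2·(-1)^0 = +1.
v=3: a=3^-2·(≡1), b=3^4·(≡2) mod 3; (1|3)=+1, (2|3)=-1; (−1)^{-2·4·1}·(+1)^4·(-1)^-2 = +1.
v=17: a=17^0·(≡16), b=17^-2·(≡9) mod 17; (16|17)=+1, (9|17)=+1; (−1)^{0·-2·8}·(+1)^-2·(+1)^0 = +1.
v=37: a=37^4·(≡35), b=37^1·(≡16) mod 37; (35|37)=-1, (16|37)=+1; (−1)^{4·1·18}·(-1)^1·(+1)^4 = -1.
(-2, 407 / ℚ) ramifies at {2, 37}: a division algebra.

[2, 37]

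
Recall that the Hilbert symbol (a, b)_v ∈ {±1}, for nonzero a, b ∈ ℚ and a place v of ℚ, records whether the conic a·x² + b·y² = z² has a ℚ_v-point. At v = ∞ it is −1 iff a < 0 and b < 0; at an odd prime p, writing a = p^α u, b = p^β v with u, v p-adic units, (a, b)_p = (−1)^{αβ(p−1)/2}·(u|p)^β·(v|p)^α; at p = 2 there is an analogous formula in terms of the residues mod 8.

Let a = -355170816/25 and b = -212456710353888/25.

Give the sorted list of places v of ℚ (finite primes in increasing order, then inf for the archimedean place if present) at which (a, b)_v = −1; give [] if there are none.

[2, 11, 13, inf]

(a, b) ≡ (-26, -462) mod (ℚ^×)²; places V = {2, 3, 5, 7, 11, 13, 23, ∞}.
(a,b)_∞: sgn(-26)=−, sgn(-462)=−, so -1.
(a,b)_11: α=2, u≡7; β=1, v≡7 (mod 11); (7|11)=-1, (7|11)=-1; sign (−1)^0·-1^1·-1^2 = -1.
(a,b)_7: α=2, u≡1; β=3, v≡2 (mod 7); (1|7)=+1, (2|7)=+1; sign (−1)^0·+1^3·+1^2 = +1.
(a,b)_2: α=9, β=5; u≡3, v≡1 (mod 8); ε(u)ε(v)=1·0, αω(v)=9·0, βω(u)=5·1; sum ≡ 1  ⇒  -1.
(a,b)_23: α=0, u≡7; β=2, v≡19 (mod 23); (7|23)=-1, (19|23)=-1; sign (−1)^0·-1^2·-1^0 = +1.
(a,b)_13: α=1, u≡6; β=2, v≡6 (mod 13); (6|13)=-1, (6|13)=-1; sign (−1)^0·-1^2·-1^1 = -1.
(a,b)_3: α=2, u≡1; β=9, v≡2 (mod 3); (1|3)=+1, (2|3)=-1; sign (−1)^0·+1^9·-1^2 = +1.
(a,b)_5: α=-2, u≡4; β=-2, v≡2 (mod 5); (4|5)=+1, (2|5)=-1; sign (−1)^0·+1^-2·-1^-2 = +1.
|Ram(-26, -462)| = 4, even; anisotropic at {2, 11, 13, ∞}.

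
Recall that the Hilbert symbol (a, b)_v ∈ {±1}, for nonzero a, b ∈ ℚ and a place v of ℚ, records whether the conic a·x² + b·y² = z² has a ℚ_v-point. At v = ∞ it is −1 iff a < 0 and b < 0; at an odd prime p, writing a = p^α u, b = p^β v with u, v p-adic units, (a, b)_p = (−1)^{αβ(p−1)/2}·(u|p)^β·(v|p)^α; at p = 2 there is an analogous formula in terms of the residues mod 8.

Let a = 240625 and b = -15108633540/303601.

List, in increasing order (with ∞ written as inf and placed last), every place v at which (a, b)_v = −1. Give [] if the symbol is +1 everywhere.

(a, b) ≡ (385, -65) mod (ℚ^×)²; places V = {2, 3, 5, 7, 11, 13, 19, 29, ∞}.
(a,b)_11: α=1, u≡7; β=4, v≡3 (mod 11); (7|11)=-1, (3|11)=+1; sign (−1)^0·-1^4·+1^1 = +1.
(a,b)_2: α=0, β=2; u≡1, v≡7 (mod 8); ε(u)ε(v)=0·1, αω(v)=0·0, βω(u)=2·0; sum ≡ 0  ⇒  +1.
(a,b)_13: α=0, u≡8; β=1, v≡6 (mod 13); (8|13)=-1, (6|13)=-1; sign (−1)^0·-1^1·-1^0 = -1.
(a,b)_7: α=1, u≡5; β=2, v≡3 (mod 7); (5|7)=-1, (3|7)=-1; sign (−1)^0·-1^2·-1^1 = -1.
(a,b)_∞: sgn(385)=+, sgn(-65)=−, so +1.
(a,b)_5: α=5, u≡2; β=1, v≡2 (mod 5); (2|5)=-1, (2|5)=-1; sign (−1)^0·-1^1·-1^5 = +1.
(a,b)_29: α=0, u≡12; β=-2, v≡28 (mod 29); (12|29)=-1, (28|29)=+1; sign (−1)^0·-1^-2·+1^0 = +1.
(a,b)_3: α=0, u≡1; β=4, v≡1 (mod 3); (1|3)=+1, (1|3)=+1; sign (−1)^0·+1^4·+1^0 = +1.
(a,b)_19: α=0, u≡9; β=-2, v≡4 (mod 19); (9|19)=+1, (4|19)=+1; sign (−1)^0·+1^-2·+1^0 = +1.
(385, -65 / ℚ) ramifies at {7, 13}: a division algebra.

[7, 13]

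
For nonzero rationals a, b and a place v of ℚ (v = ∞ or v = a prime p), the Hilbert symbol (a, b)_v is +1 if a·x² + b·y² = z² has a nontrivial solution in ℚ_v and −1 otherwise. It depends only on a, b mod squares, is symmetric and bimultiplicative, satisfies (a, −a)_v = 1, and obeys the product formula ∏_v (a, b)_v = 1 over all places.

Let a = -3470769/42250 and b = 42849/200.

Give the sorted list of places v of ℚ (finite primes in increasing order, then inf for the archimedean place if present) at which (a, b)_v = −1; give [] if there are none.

[2, 5]

Mod squares: a ≡ -10, b ≡ 2. Check v ∈ {∞, 2, 3, 5, 13, 23}.
v=13: a=13^-2·(≡12), b=13^0·(≡8) mod 13; (12|13)=+1, (8|13)=-1; (−1)^{-2·0·6}·(+1)^0·(-1)^-2 = +1.
v=2: v_2(a)=-1, v_2(b)=-3; units ≡ 3, 1 (mod 8); ε·ε+αω+βω = 1·0+-1·0+-3·1 ≡ 1  ⇒  (a,b)_2 = -1.
v=23: a=23^2·(≡6), b=23^2·(≡18) mod 23; (6|23)=+1, (18|23)=+1; (−1)^{2·2·11}·(+1)^2·(+1)^2 = +1.
v=5: a=5^-3·(≡2), b=5^-2·(≡3) mod 5; (2|5)=-1, (3|5)=-1; (−1)^{-3·-2·2}·(-1)^-2·(-1)^-3 = -1.
v=∞: -10 < 0 and 2 > 0  ⇒  (a,b)_∞ = +1.
v=3: a=3^8·(≡2), b=3^4·(≡2) mod 3; (2|3)=-1, (2|3)=-1; (−1)^{8·4·1}·(-1)^4·(-1)^8 = +1.
Ram(-10, 2) = {2, 5}; no ℚ_2-point on the conic.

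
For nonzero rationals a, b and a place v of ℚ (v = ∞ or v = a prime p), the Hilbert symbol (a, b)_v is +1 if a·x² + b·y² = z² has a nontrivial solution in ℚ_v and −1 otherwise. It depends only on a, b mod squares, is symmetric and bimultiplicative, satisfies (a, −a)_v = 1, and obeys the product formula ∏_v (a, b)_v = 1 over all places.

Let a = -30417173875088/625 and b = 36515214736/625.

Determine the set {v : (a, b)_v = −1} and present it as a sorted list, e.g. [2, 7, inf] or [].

[11, 23]

(a, b) ≡ (-55913, 3289) mod (ℚ^×)²; places V = {2, 5, 7, 11, 13, 17, 23, ∞}.
(a,b)_5: α=-4, u≡2; β=-4, v≡1 (mod 5); (2|5)=-1, (1|5)=+1; sign (−1)^0·-1^-4·+1^-4 = +1.
(a,b)_2: α=4, β=4; u≡7, v≡1 (mod 8); ε(u)ε(v)=1·0, αω(v)=4·0, βω(u)=4·0; sum ≡ 0  ⇒  +1.
(a,b)_7: α=6, u≡6; β=4, v≡5 (mod 7); (6|7)=-1, (5|7)=-1; sign (−1)^0·-1^4·-1^6 = +1.
(a,b)_23: α=1, u≡7; β=1, v≡17 (mod 23); (7|23)=-1, (17|23)=-1; sign (−1)^1·-1^1·-1^1 = -1.
(a,b)_11: α=1, u≡8; β=1, v≡10 (mod 11); (8|11)=-1, (10|11)=-1; sign (−1)^1·-1^1·-1^1 = -1.
(a,b)_13: α=1, u≡8; β=1, v≡5 (mod 13); (8|13)=-1, (5|13)=-1; sign (−1)^0·-1^1·-1^1 = +1.
(a,b)_17: α=3, u≡16; β=2, v≡8 (mod 17); (16|17)=+1, (8|17)=+1; sign (−1)^0·+1^2·+1^3 = +1.
(a,b)_∞: sgn(-55913)=−, sgn(3289)=+, so +1.
|Ram(-55913, 3289)| = 2, even; anisotropic at {11, 23}.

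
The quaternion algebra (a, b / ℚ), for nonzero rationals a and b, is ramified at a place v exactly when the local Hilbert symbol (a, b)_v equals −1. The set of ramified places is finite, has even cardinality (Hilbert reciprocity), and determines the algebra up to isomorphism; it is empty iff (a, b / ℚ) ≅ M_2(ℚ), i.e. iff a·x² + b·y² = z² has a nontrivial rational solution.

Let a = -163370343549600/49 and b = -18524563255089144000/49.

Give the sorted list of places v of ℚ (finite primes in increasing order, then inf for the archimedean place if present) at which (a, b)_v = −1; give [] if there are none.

[2, 17, 29, inf]

(a, b) ≡ (-20746, -1111715) mod (ℚ^×)²; places V = {2, 3, 5, 7, 11, 17, 23, 29, 41, ∞}.
(a,b)_29: α=2, u≡14; β=3, v≡17 (mod 29); (14|29)=-1, (17|29)=-1; sign (−1)^0·-1^3·-1^2 = -1.
(a,b)_41: α=1, u≡3; β=1, v≡34 (mod 41); (3|41)=-1, (34|41)=-1; sign (−1)^0·-1^1·-1^1 = +1.
(a,b)_7: α=-2, u≡2; β=-2, v≡1 (mod 7); (2|7)=+1, (1|7)=+1; sign (−1)^0·+1^-2·+1^-2 = +1.
(a,b)_5: α=2, u≡4; β=3, v≡2 (mod 5); (4|5)=+1, (2|5)=-1; sign (−1)^0·+1^3·-1^2 = +1.
(a,b)_23: α=1, u≡9; β=2, v≡3 (mod 23); (9|23)=+1, (3|23)=+1; sign (−1)^0·+1^2·+1^1 = +1.
(a,b)_2: α=5, β=6; u≡3, v≡5 (mod 8); ε(u)ε(v)=1·0, αω(v)=5·1, βω(u)=6·1; sum ≡ 1  ⇒  -1.
(a,b)_11: α=1, u≡2; β=1, v≡4 (mod 11); (2|11)=-1, (4|11)=+1; sign (−1)^1·-1^1·+1^1 = +1.
(a,b)_3: α=4, u≡2; β=4, v≡1 (mod 3); (2|3)=-1, (1|3)=+1; sign (−1)^0·-1^4·+1^4 = +1.
(a,b)_∞: sgn(-20746)=−, sgn(-1111715)=−, so -1.
(a,b)_17: α=2, u≡3; β=3, v≡1 (mod 17); (3|17)=-1, (1|17)=+1; sign (−1)^0·-1^3·+1^2 = -1.
(-20746, -1111715 / ℚ) ramifies at {2, 17, 29, ∞}: a division algebra.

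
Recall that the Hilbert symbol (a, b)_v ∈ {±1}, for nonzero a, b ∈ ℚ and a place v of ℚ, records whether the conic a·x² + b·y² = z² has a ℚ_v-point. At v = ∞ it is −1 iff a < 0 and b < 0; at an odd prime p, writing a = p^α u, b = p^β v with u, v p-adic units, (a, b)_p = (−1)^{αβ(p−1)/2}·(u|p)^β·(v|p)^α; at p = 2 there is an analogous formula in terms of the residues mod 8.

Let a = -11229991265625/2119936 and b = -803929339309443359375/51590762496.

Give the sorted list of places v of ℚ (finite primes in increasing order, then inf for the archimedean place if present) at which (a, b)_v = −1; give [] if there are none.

[11, 41, 47, inf]

(a, b) ≡ (-854601, -402743) mod (ℚ^×)²; places V = {2, 3, 5, 7, 11, 13, 17, 19, 29, 41, 47, ∞}.
(a,b)_7: α=-2, u≡2; β=-2, v≡4 (mod 7); (2|7)=+1, (4|7)=+1; sign (−1)^0·+1^-2·+1^-2 = +1.
(a,b)_5: α=6, u≡4; β=10, v≡3 (mod 5); (4|5)=+1, (3|5)=-1; sign (−1)^0·+1^10·-1^6 = +1.
(a,b)_29: α=3, u≡25; β=4, v≡28 (mod 29); (25|29)=+1, (28|29)=+1; sign (−1)^0·+1^4·+1^3 = +1.
(a,b)_17: α=0, u≡14; β=2, v≡9 (mod 17); (14|17)=-1, (9|17)=+1; sign (−1)^0·-1^2·+1^0 = +1.
(a,b)_41: α=0, u≡24; β=1, v≡11 (mod 41); (24|41)=-1, (11|41)=-1; sign (−1)^0·-1^1·-1^0 = -1.
(a,b)_3: α=1, u≡1; β=-2, v≡1 (mod 3); (1|3)=+1, (1|3)=+1; sign (−1)^0·+1^-2·+1^1 = +1.
(a,b)_13: α=-2, u≡2; β=-4, v≡12 (mod 13); (2|13)=-1, (12|13)=+1; sign (−1)^0·-1^-4·+1^-2 = +1.
(a,b)_∞: sgn(-854601)=−, sgn(-402743)=−, so -1.
(a,b)_47: α=1, u≡28; β=1, v≡1 (mod 47); (28|47)=+1, (1|47)=+1; sign (−1)^1·+1^1·+1^1 = -1.
(a,b)_19: α=1, u≡12; β=1, v≡16 (mod 19); (12|19)=-1, (16|19)=+1; sign (−1)^1·-1^1·+1^1 = +1.
(a,b)_2: α=-8, β=-12; u≡7, v≡1 (mod 8); ε(u)ε(v)=1·0, αω(v)=-8·0, βω(u)=-12·0; sum ≡ 0  ⇒  +1.
(a,b)_11: α=1, u≡10; β=1, v≡6 (mod 11); (10|11)=-1, (6|11)=-1; sign (−1)^1·-1^1·-1^1 = -1.
|Ram(-854601, -402743)| = 4, even; anisotropic at {11, 41, 47, ∞}.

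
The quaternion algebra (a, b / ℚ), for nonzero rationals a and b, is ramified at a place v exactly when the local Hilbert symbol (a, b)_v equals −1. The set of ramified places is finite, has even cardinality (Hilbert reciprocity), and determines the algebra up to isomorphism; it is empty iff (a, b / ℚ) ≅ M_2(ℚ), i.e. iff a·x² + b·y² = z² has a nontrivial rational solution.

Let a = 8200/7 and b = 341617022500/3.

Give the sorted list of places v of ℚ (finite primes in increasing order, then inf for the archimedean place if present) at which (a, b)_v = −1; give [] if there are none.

(a, b) ≡ (574, 1443) mod (ℚ^×)²; places V = {2, 3, 5, 7, 13, 37, 41, ∞}.
(a,b)_∞: sgn(574)=+, sgn(1443)=+, so +1.
(a,b)_13: α=0, u≡7; β=3, v≡11 (mod 13); (7|13)=-1, (11|13)=-1; sign (−1)^0·-1^3·-1^0 = -1.
(a,b)_5: α=2, u≡4; β=4, v≡2 (mod 5); (4|5)=+1, (2|5)=-1; sign (−1)^0·+1^4·-1^2 = +1.
(a,b)_2: α=3, β=2; u≡7, v≡3 (mod 8); ε(u)ε(v)=1·1, αω(v)=3·1, βω(u)=2·0; sum ≡ 0  ⇒  +1.
(a,b)_41: α=1, u≡11; β=2, v≡32 (mod 41); (11|41)=-1, (32|41)=+1; sign (−1)^0·-1^2·+1^1 = +1.
(a,b)_7: α=-1, u≡3; β=0, v≡4 (mod 7); (3|7)=-1, (4|7)=+1; sign (−1)^0·-1^0·+1^-1 = +1.
(a,b)_3: α=0, u≡1; β=-1, v≡1 (mod 3); (1|3)=+1, (1|3)=+1; sign (−1)^0·+1^-1·+1^0 = +1.
(a,b)_37: α=0, u≡35; β=1, v≡14 (mod 37); (35|37)=-1, (14|37)=-1; sign (−1)^0·-1^1·-1^0 = -1.
|Ram(574, 1443)| = 2, even; anisotropic at {13, 37}.

[13, 37]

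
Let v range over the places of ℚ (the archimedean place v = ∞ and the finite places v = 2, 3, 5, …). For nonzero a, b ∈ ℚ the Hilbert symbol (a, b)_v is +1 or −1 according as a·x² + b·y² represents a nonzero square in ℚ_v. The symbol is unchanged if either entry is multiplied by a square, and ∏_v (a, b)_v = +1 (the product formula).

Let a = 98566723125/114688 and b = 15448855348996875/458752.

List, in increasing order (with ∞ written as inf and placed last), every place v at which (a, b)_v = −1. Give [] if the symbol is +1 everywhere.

[13, 43]

Mod squares: a ≡ 91, b ≡ 19565. Check v ∈ {∞, 2, 3, 5, 7, 13, 43}.
v=43: a=43^2·(≡42), b=43^3·(≡24) mod 43; (42|43)=-1, (24|43)=+1; (−1)^{2·3·21}·(-1)^3·(+1)^2 = -1.
v=13: a=13^1·(≡7), b=13^1·(≡9) mod 13; (7|13)=-1, (9|13)=+1; (−1)^{1·1·6}·(-1)^1·(+1)^1 = -1.
v=7: a=7^-1·(≡6), b=7^-1·(≡4) mod 7; (6|7)=-1, (4|7)=+1; (−1)^{-1·-1·3}·(-1)^-1·(+1)^-1 = +1.
v=2: v_2(a)=-14, v_2(b)=-16; units ≡ 3, 5 (mod 8); ε·ε+αω+βω = 1·0+-14·1+-16·1 ≡ 0  ⇒  (a,b)_2 = +1.
v=∞: 91 > 0 and 19565 > 0  ⇒  (a,b)_∞ = +1.
v=3: a=3^8·(≡1), b=3^14·(≡2) mod 3; (1|3)=+1, (2|3)=-1; (−1)^{8·14·1}·(+1)^14·(-1)^8 = +1.
v=5: a=5^4·(≡4), b=5^5·(≡2) mod 5; (4|5)=+1, (2|5)=-1; (−1)^{4·5·2}·(+1)^5·(-1)^4 = +1.
|Ram(91, 19565)| = 2, even; anisotropic at {13, 43}.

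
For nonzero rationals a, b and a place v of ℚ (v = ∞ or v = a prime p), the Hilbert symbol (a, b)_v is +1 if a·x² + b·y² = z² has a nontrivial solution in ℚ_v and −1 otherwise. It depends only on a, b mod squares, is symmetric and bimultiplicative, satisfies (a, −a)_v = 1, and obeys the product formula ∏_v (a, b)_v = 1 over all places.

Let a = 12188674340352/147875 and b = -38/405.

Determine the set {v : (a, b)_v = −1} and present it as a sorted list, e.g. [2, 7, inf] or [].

[5, 7]

Mod squares: a ≡ 1330, b ≡ -190. Check v ∈ {∞, 2, 3, 5, 7, 13, 19, 23}.
v=2: v_2(a)=9, v_2(b)=1; units ≡ 1, 1 (mod 8); ε·ε+αω+βω = 0·0+9·0+1·0 ≡ 0  ⇒  (a,b)_2 = +1.
v=3: a=3^8·(≡1), b=3^-4·(≡2) mod 3; (1|3)=+1, (2|3)=-1; (−1)^{8·-4·1}·(+1)^-4·(-1)^8 = +1.
v=13: a=13^-2·(≡4), b=13^0·(≡7) mod 13; (4|13)=+1, (7|13)=-1; (−1)^{-2·0·6}·(+1)^0·(-1)^-2 = +1.
v=7: a=7^-1·(≡1), b=7^0·(≡3) mod 7; (1|7)=+1, (3|7)=-1; (−1)^{-1·0·3}·(+1)^0·(-1)^-1 = -1.
v=∞: 1330 > 0 and -190 < 0  ⇒  (a,b)_∞ = +1.
v=5: a=5^-3·(≡4), b=5^-1·(≡2) mod 5; (4|5)=+1, (2|5)=-1; (−1)^{-3·-1·2}·(+1)^-1·(-1)^-3 = -1.
v=19: a=19^3·(≡10), b=19^1·(≡6) mod 19; (10|19)=-1, (6|19)=+1; (−1)^{3·1·9}·(-1)^1·(+1)^3 = +1.
v=23: a=23^2·(≡11), b=23^0·(≡17) mod 23; (11|23)=-1, (17|23)=-1; (−1)^{2·0·11}·(-1)^0·(-1)^2 = +1.
|Ram(1330, -190)| = 2, even; anisotropic at {5, 7}.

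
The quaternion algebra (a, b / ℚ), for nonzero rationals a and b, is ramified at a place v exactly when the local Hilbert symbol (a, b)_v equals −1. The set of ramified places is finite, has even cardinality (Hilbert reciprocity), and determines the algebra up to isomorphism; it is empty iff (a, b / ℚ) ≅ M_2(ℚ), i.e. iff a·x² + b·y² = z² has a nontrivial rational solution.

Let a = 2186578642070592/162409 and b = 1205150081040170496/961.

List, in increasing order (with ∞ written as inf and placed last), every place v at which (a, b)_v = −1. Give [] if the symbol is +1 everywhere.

Mod squares: a ≡ 17, b ≡ 2926. Check v ∈ {∞, 2, 3, 7, 11, 13, 17, 19, 31}.
v=13: a=13^-2·(≡10), b=13^0·(≡3) mod 13; (10|13)=+1, (3|13)=+1; (−1)^{-2·0·6}·(+1)^0·(+1)^-2 = +1.
v=2: v_2(a)=6, v_2(b)=9; units ≡ 1, 7 (mod 8); ε·ε+αω+βω = 0·1+6·0+9·0 ≡ 0  ⇒  (a,b)_2 = +1.
v=11: a=11^2·(≡2), b=11^3·(≡6) mod 11; (2|11)=-1, (6|11)=-1; (−1)^{2·3·5}·(-1)^3·(-1)^2 = -1.
v=3: a=3^2·(≡2), b=3^2·(≡1) mod 3; (2|3)=-1, (1|3)=+1; (−1)^{2·2·1}·(-1)^2·(+1)^2 = +1.
v=∞: 17 > 0 and 2926 > 0  ⇒  (a,b)_∞ = +1.
v=17: a=17^3·(≡16), b=17^4·(≡2) mod 17; (16|17)=+1, (2|17)=+1; (−1)^{3·4·8}·(+1)^4·(+1)^3 = +1.
v=19: a=19^4·(≡16), b=19^3·(≡18) mod 19; (16|19)=+1, (18|19)=-1; (−1)^{4·3·9}·(+1)^3·(-1)^4 = +1.
v=31: a=31^-2·(≡11), b=31^-2·(≡15) mod 31; (11|31)=-1, (15|31)=-1; (−1)^{-2·-2·15}·(-1)^-2·(-1)^-2 = +1.
v=7: a=7^2·(≡3), b=7^3·(≡3) mod 7; (3|7)=-1, (3|7)=-1; (−1)^{2·3·3}·(-1)^3·(-1)^2 = -1.
|Ram(17, 2926)| = 2, even; anisotropic at {7, 11}.

[7, 11]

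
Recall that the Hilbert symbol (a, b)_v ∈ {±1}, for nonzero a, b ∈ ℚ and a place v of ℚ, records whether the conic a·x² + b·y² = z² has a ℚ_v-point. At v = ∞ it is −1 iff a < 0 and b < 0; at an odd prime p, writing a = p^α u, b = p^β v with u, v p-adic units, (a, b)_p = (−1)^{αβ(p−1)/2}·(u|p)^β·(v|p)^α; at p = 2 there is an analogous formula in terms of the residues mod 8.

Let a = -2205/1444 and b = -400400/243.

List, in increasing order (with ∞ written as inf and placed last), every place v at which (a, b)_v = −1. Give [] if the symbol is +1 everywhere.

[5, 11, 13, inf]

(a, b) ≡ (-5, -3003) mod (ℚ^×)²; places V = {2, 3, 5, 7, 11, 13, 19, ∞}.
(a,b)_11: α=0, u≡2; β=1, v≡10 (mod 11); (2|11)=-1, (10|11)=-1; sign (−1)^0·-1^1·-1^0 = -1.
(a,b)_13: α=0, u≡5; β=1, v≡4 (mod 13); (5|13)=-1, (4|13)=+1; sign (−1)^0·-1^1·+1^0 = -1.
(a,b)_19: α=-2, u≡14; β=0, v≡8 (mod 19); (14|19)=-1, (8|19)=-1; sign (−1)^0·-1^0·-1^-2 = +1.
(a,b)_3: α=2, u≡1; β=-5, v≡1 (mod 3); (1|3)=+1, (1|3)=+1; sign (−1)^0·+1^-5·+1^2 = +1.
(a,b)_7: α=2, u≡2; β=1, v≡5 (mod 7); (2|7)=+1, (5|7)=-1; sign (−1)^0·+1^1·-1^2 = +1.
(a,b)_∞: sgn(-5)=−, sgn(-3003)=−, so -1.
(a,b)_2: α=-2, β=4; u≡3, v≡5 (mod 8); ε(u)ε(v)=1·0, αω(v)=-2·1, βω(u)=4·1; sum ≡ 0  ⇒  +1.
(a,b)_5: α=1, u≡1; β=2, v≡3 (mod 5); (1|5)=+1, (3|5)=-1; sign (−1)^0·+1^2·-1^1 = -1.
(-5, -3003 / ℚ) ramifies at {5, 11, 13, ∞}: a division algebra.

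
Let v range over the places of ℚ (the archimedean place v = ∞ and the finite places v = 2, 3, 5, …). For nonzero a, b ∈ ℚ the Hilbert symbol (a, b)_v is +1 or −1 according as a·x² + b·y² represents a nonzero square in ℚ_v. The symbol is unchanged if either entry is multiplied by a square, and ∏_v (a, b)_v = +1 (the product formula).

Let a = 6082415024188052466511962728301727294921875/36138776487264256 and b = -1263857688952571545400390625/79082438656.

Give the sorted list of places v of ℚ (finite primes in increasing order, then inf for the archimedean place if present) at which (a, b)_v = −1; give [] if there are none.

Mod squares: a ≡ 443555, b ≡ -9889. Check v ∈ {∞, 2, 3, 5, 7, 11, 13, 17, 19, 23, 29, 31, 59}.
v=5: a=5^15·(≡1), b=5^10·(≡1) mod 5; (1|5)=+1, (1|5)=+1; (−1)^{15·10·2}·(+1)^10·(+1)^15 = +1.
v=23: a=23^1·(≡10), b=23^2·(≡4) mod 23; (10|23)=-1, (4|23)=+1; (−1)^{1·2·11}·(-1)^2·(+1)^1 = +1.
v=7: a=7^5·(≡2), b=7^0·(≡4) mod 7; (2|7)=+1, (4|7)=+1; (−1)^{5·0·3}·(+1)^0·(+1)^5 = +1.
v=17: a=17^2·(≡9), b=17^2·(≡11) mod 17; (9|17)=+1, (11|17)=-1; (−1)^{2·2·8}·(+1)^2·(-1)^2 = +1.
v=2: v_2(a)=-18, v_2(b)=-14; units ≡ 3, 7 (mod 8); ε·ε+αω+βω = 1·1+-18·0+-14·1 ≡ 1  ⇒  (a,b)_2 = -1.
v=29: a=29^5·(≡12), b=29^3·(≡6) mod 29; (12|29)=-1, (6|29)=+1; (−1)^{5·3·14}·(-1)^3·(+1)^5 = -1.
v=∞: 443555 > 0 and -9889 < 0  ⇒  (a,b)_∞ = +1.
v=11: a=11^2·(≡10), b=11^1·(≡4) mod 11; (10|11)=-1, (4|11)=+1; (−1)^{2·1·5}·(-1)^1·(+1)^2 = -1.
v=31: a=31^2·(≡4), b=31^1·(≡26) mod 31; (4|31)=+1, (26|31)=-1; (−1)^{2·1·15}·(+1)^1·(-1)^2 = +1.
v=19: a=19^3·(≡12), b=19^2·(≡15) mod 19; (12|19)=-1, (15|19)=-1; (−1)^{3·2·9}·(-1)^2·(-1)^3 = -1.
v=13: a=13^-10·(≡6), b=13^-6·(≡4) mod 13; (6|13)=-1, (4|13)=+1; (−1)^{-10·-6·6}·(-1)^-6·(+1)^-10 = +1.
v=3: a=3^2·(≡2), b=3^4·(≡2) mod 3; (2|3)=-1, (2|3)=-1; (−1)^{2·4·1}·(-1)^4·(-1)^2 = +1.
v=59: a=59^4·(≡14), b=59^2·(≡2) mod 59; (14|59)=-1, (2|59)=-1; (−1)^{4·2·29}·(-1)^2·(-1)^4 = +1.
Ram(443555, -9889) = {2, 11, 19, 29}; no ℚ_2-point on the conic.

[2, 11, 19, 29]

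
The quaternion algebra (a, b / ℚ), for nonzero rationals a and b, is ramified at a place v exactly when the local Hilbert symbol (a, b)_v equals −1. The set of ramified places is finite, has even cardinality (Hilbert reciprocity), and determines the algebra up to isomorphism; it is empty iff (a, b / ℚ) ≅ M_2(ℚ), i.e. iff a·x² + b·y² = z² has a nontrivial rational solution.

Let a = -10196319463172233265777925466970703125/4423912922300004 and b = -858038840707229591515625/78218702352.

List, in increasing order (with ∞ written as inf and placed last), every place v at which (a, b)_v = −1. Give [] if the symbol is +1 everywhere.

Mod squares: a ≡ -5405, b ≡ -466089. Check v ∈ {∞, 2, 3, 5, 7, 13, 17, 19, 23, 37, 41, 43, 47}.
v=5: a=5^9·(≡4), b=5^6·(≡4) mod 5; (4|5)=+1, (4|5)=+1; (−1)^{9·6·2}·(+1)^6·(+1)^9 = +1.
v=43: a=43^6·(≡41), b=43^4·(≡36) mod 43; (41|43)=+1, (36|43)=+1; (−1)^{6·4·21}·(+1)^4·(+1)^6 = +1.
v=23: a=23^3·(≡9), b=23^2·(≡16) mod 23; (9|23)=+1, (16|23)=+1; (−1)^{3·2·11}·(+1)^2·(+1)^3 = +1.
v=3: a=3^-12·(≡1), b=3^-7·(≡1) mod 3; (1|3)=+1, (1|3)=+1; (−1)^{-12·-7·1}·(+1)^-7·(+1)^-12 = +1.
v=∞: -5405 < 0 and -466089 < 0  ⇒  (a,b)_∞ = -1.
v=13: a=13^2·(≡9), b=13^1·(≡4) mod 13; (9|13)=+1, (4|13)=+1; (−1)^{2·1·6}·(+1)^1·(+1)^2 = +1.
v=17: a=17^0·(≡13), b=17^1·(≡1) mod 17; (13|17)=+1, (1|17)=+1; (−1)^{0·1·8}·(+1)^1·(+1)^0 = +1.
v=7: a=7^-8·(≡5), b=7^-6·(≡6) mod 7; (5|7)=-1, (6|7)=-1; (−1)^{-8·-6·3}·(-1)^-6·(-1)^-8 = +1.
v=19: a=19^-2·(≡18), b=19^-1·(≡1) mod 19; (18|19)=-1, (1|19)=+1; (−1)^{-2·-1·9}·(-1)^-1·(+1)^-2 = -1.
v=2: v_2(a)=-2, v_2(b)=-4; units ≡ 3, 7 (mod 8); ε·ε+αω+βω = 1·1+-2·0+-4·1 ≡ 1  ⇒  (a,b)_2 = -1.
v=47: a=47^3·(≡20), b=47^2·(≡38) mod 47; (20|47)=-1, (38|47)=-1; (−1)^{3·2·23}·(-1)^2·(-1)^3 = -1.
v=41: a=41^4·(≡19), b=41^2·(≡21) mod 41; (19|41)=-1, (21|41)=+1; (−1)^{4·2·20}·(-1)^2·(+1)^4 = +1.
v=37: a=37^2·(≡4), b=37^1·(≡5) mod 37; (4|37)=+1, (5|37)=-1; (−1)^{2·1·18}·(+1)^1·(-1)^2 = +1.
(-5405, -466089 / ℚ) ramifies at {2, 19, 47, ∞}: a division algebra.

[2, 19, 47, inf]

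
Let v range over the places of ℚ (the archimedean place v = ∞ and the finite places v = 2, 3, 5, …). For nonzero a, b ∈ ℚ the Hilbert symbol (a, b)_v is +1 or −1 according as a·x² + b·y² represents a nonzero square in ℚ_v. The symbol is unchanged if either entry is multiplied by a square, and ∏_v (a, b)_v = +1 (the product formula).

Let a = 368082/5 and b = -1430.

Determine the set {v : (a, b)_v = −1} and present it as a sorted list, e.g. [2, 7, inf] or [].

[5, 11]

Mod squares: a ≡ 10, b ≡ -1430. Check v ∈ {∞, 2, 3, 5, 11, 13}.
v=3: a=3^2·(≡1), b=3^0·(≡1) mod 3; (1|3)=+1, (1|3)=+1; (−1)^{2·0·1}·(+1)^0·(+1)^2 = +1.
v=11: a=11^2·(≡10), b=11^1·(≡2) mod 11; (10|11)=-1, (2|11)=-1; (−1)^{2·1·5}·(-1)^1·(-1)^2 = -1.
v=5: a=5^-1·(≡2), b=5^1·(≡4) mod 5; (2|5)=-1, (4|5)=+1; (−1)^{-1·1·2}·(-1)^1·(+1)^-1 = -1.
v=∞: 10 > 0 and -1430 < 0  ⇒  (a,b)_∞ = +1.
v=2: v_2(a)=1, v_2(b)=1; units ≡ 5, 5 (mod 8); ε·ε+αω+βω = 0·0+1·1+1·1 ≡ 0  ⇒  (a,b)_2 = +1.
v=13: a=13^2·(≡4), b=13^1·(≡7) mod 13; (4|13)=+1, (7|13)=-1; (−1)^{2·1·6}·(+1)^1·(-1)^2 = +1.
(10, -1430 / ℚ) ramifies at {5, 11}: a division algebra.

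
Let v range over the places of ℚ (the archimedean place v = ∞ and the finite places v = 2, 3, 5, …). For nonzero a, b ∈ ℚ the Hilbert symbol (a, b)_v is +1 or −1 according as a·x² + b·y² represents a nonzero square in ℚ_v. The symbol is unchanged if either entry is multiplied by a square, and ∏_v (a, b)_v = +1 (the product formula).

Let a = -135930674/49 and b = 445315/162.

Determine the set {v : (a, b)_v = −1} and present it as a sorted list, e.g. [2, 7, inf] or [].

Mod squares: a ≡ -1123394, b ≡ 5270. Check v ∈ {∞, 2, 3, 5, 7, 11, 13, 17, 19, 31, 37, 47}.
v=5: a=5^0·(≡4), b=5^1·(≡4) mod 5; (4|5)=+1, (4|5)=+1; (−1)^{0·1·2}·(+1)^1·(+1)^0 = +1.
v=17: a=17^1·(≡3), b=17^1·(≡13) mod 17; (3|17)=-1, (13|17)=+1; (−1)^{1·1·8}·(-1)^1·(+1)^1 = -1.
v=19: a=19^1·(≡3), b=19^0·(≡5) mod 19; (3|19)=-1, (5|19)=+1; (−1)^{1·0·9}·(-1)^0·(+1)^1 = +1.
v=3: a=3^0·(≡1), b=3^-4·(≡2) mod 3; (1|3)=+1, (2|3)=-1; (−1)^{0·-4·1}·(+1)^-4·(-1)^0 = +1.
v=47: a=47^1·(≡25), b=47^0·(≡4) mod 47; (25|47)=+1, (4|47)=+1; (−1)^{1·0·23}·(+1)^0·(+1)^1 = +1.
v=37: a=37^1·(≡31), b=37^0·(≡12) mod 37; (31|37)=-1, (12|37)=+1; (−1)^{1·0·18}·(-1)^0·(+1)^1 = +1.
v=7: a=7^-2·(≡2), b=7^0·(≡3) mod 7; (2|7)=+1, (3|7)=-1; (−1)^{-2·0·3}·(+1)^0·(-1)^-2 = +1.
v=13: a=13^0·(≡3), b=13^2·(≡8) mod 13; (3|13)=+1, (8|13)=-1; (−1)^{0·2·6}·(+1)^2·(-1)^0 = +1.
v=∞: -1123394 < 0 and 5270 > 0  ⇒  (a,b)_∞ = +1.
v=2: v_2(a)=1, v_2(b)=-1; units ≡ 7, 3 (mod 8); ε·ε+αω+βω = 1·1+1·1+-1·0 ≡ 0  ⇒  (a,b)_2 = +1.
v=11: a=11^2·(≡5), b=11^0·(≡3) mod 11; (5|11)=+1, (3|11)=+1; (−1)^{2·0·5}·(+1)^0·(+1)^2 = +1.
v=31: a=31^0·(≡13), b=31^1·(≡15) mod 31; (13|31)=-1, (15|31)=-1; (−1)^{0·1·15}·(-1)^1·(-1)^0 = -1.
Ram(-1123394, 5270) = {17, 31}; no ℚ_17-point on the conic.

[17, 31]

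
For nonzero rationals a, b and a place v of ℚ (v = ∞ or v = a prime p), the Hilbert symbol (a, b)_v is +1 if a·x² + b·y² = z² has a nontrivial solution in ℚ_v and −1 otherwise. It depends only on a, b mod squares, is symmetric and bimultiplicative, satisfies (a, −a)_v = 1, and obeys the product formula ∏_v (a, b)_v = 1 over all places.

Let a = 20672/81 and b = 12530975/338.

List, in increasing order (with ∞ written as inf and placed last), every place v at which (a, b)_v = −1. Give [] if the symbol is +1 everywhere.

[17, 31]

(a, b) ≡ (323, 1002478) mod (ℚ^×)²; places V = {2, 3, 5, 13, 17, 19, 23, 31, 37, ∞}.
(a,b)_2: α=6, β=-1; u≡3, v≡7 (mod 8); ε(u)ε(v)=1·1, αω(v)=6·0, βω(u)=-1·1; sum ≡ 0  ⇒  +1.
(a,b)_19: α=1, u≡1; β=1, v≡15 (mod 19); (1|19)=+1, (15|19)=-1; sign (−1)^1·+1^1·-1^1 = +1.
(a,b)_23: α=0, u≡13; β=1, v≡13 (mod 23); (13|23)=+1, (13|23)=+1; sign (−1)^0·+1^1·+1^0 = +1.
(a,b)_37: α=0, u≡9; β=1, v≡25 (mod 37); (9|37)=+1, (25|37)=+1; sign (−1)^0·+1^1·+1^0 = +1.
(a,b)_13: α=0, u≡5; β=-2, v≡1 (mod 13); (5|13)=-1, (1|13)=+1; sign (−1)^0·-1^-2·+1^0 = +1.
(a,b)_3: α=-4, u≡2; β=0, v≡1 (mod 3); (2|3)=-1, (1|3)=+1; sign (−1)^0·-1^0·+1^-4 = +1.
(a,b)_17: α=1, u≡2; β=0, v≡7 (mod 17); (2|17)=+1, (7|17)=-1; sign (−1)^0·+1^0·-1^1 = -1.
(a,b)_31: α=0, u≡3; β=1, v≡5 (mod 31); (3|31)=-1, (5|31)=+1; sign (−1)^0·-1^1·+1^0 = -1.
(a,b)_∞: sgn(323)=+, sgn(1002478)=+, so +1.
(a,b)_5: α=0, u≡2; β=2, v≡3 (mod 5); (2|5)=-1, (3|5)=-1; sign (−1)^0·-1^2·-1^0 = +1.
|Ram(323, 1002478)| = 2, even; anisotropic at {17, 31}.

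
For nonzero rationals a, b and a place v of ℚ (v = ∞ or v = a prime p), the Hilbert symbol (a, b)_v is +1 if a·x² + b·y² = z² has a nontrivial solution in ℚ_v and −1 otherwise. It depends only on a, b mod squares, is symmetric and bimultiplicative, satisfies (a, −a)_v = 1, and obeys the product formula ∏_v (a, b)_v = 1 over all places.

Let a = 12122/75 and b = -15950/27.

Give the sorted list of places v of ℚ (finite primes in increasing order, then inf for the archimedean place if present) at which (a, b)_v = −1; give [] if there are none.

(a, b) ≡ (36366, -1914) mod (ℚ^×)²; places V = {2, 3, 5, 11, 19, 29, ∞}.
(a,b)_29: α=1, u≡28; β=1, v≡14 (mod 29); (28|29)=+1, (14|29)=-1; sign (−1)^0·+1^1·-1^1 = -1.
(a,b)_5: α=-2, u≡4; β=2, v≡1 (mod 5); (4|5)=+1, (1|5)=+1; sign (−1)^0·+1^2·+1^-2 = +1.
(a,b)_19: α=1, u≡8; β=0, v≡6 (mod 19); (8|19)=-1, (6|19)=+1; sign (−1)^0·-1^0·+1^1 = +1.
(a,b)_∞: sgn(36366)=+, sgn(-1914)=−, so +1.
(a,b)_2: α=1, β=1; u≡7, v≡3 (mod 8); ε(u)ε(v)=1·1, αω(v)=1·1, βω(u)=1·0; sum ≡ 0  ⇒  +1.
(a,b)_3: α=-1, u≡2; β=-3, v≡1 (mod 3); (2|3)=-1, (1|3)=+1; sign (−1)^1·-1^-3·+1^-1 = +1.
(a,b)_11: α=1, u≡10; β=1, v≡7 (mod 11); (10|11)=-1, (7|11)=-1; sign (−1)^1·-1^1·-1^1 = -1.
Ram(36366, -1914) = {11, 29}; no ℚ_11-point on the conic.

[11, 29]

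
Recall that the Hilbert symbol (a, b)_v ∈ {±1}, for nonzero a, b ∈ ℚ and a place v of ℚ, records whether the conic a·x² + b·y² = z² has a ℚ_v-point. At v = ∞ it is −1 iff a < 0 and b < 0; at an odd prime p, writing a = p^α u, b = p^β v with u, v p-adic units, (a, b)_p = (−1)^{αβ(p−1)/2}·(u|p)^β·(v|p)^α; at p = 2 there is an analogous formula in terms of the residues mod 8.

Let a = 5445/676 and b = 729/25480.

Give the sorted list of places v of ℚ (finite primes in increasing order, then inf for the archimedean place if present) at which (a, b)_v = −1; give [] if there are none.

(a, b) ≡ (5, 130) mod (ℚ^×)²; places V = {2, 3, 5, 7, 11, 13, ∞}.
(a,b)_11: α=2, u≡9; β=0, v≡9 (mod 11); (9|11)=+1, (9|11)=+1; sign (−1)^0·+1^0·+1^2 = +1.
(a,b)_13: α=-2, u≡6; β=-1, v≡4 (mod 13); (6|13)=-1, (4|13)=+1; sign (−1)^0·-1^-1·+1^-2 = -1.
(a,b)_∞: sgn(5)=+, sgn(130)=+, so +1.
(a,b)_2: α=-2, β=-3; u≡5, v≡1 (mod 8); ε(u)ε(v)=0·0, αω(v)=-2·0, βω(u)=-3·1; sum ≡ 1  ⇒  -1.
(a,b)_7: α=0, u≡5; β=-2, v≡4 (mod 7); (5|7)=-1, (4|7)=+1; sign (−1)^0·-1^-2·+1^0 = +1.
(a,b)_3: α=2, u≡2; β=6, v≡1 (mod 3); (2|3)=-1, (1|3)=+1; sign (−1)^0·-1^6·+1^2 = +1.
(a,b)_5: α=1, u≡4; β=-1, v≡4 (mod 5); (4|5)=+1, (4|5)=+1; sign (−1)^0·+1^-1·+1^1 = +1.
(5, 130 / ℚ) ramifies at {2, 13}: a division algebra.

[2, 13]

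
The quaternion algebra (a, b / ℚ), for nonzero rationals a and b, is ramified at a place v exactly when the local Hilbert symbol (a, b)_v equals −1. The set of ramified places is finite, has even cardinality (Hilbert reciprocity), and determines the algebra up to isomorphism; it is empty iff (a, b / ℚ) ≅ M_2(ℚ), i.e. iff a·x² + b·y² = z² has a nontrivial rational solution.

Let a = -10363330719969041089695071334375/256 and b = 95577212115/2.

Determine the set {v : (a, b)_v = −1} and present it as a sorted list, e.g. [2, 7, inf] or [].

Mod squares: a ≡ -128535, b ≡ 175532070. Check v ∈ {∞, 2, 3, 5, 7, 11, 17, 19, 29, 37, 41}.
v=∞: -128535 < 0 and 175532070 > 0  ⇒  (a,b)_∞ = +1.
v=5: a=5^5·(≡3), b=5^1·(≡4) mod 5; (3|5)=-1, (4|5)=+1; (−1)^{5·1·2}·(-1)^1·(+1)^5 = -1.
v=2: v_2(a)=-8, v_2(b)=-1; units ≡ 1, 3 (mod 8); ε·ε+αω+βω = 0·1+-8·1+-1·0 ≡ 0  ⇒  (a,b)_2 = +1.
v=19: a=19^1·(≡12), b=19^1·(≡12) mod 19; (12|19)=-1, (12|19)=-1; (−1)^{1·1·9}·(-1)^1·(-1)^1 = -1.
v=11: a=11^5·(≡10), b=11^2·(≡6) mod 11; (10|11)=-1, (6|11)=-1; (−1)^{5·2·5}·(-1)^2·(-1)^5 = -1.
v=41: a=41^3·(≡35), b=41^1·(≡21) mod 41; (35|41)=-1, (21|41)=+1; (−1)^{3·1·20}·(-1)^1·(+1)^3 = -1.
v=3: a=3^9·(≡1), b=3^3·(≡1) mod 3; (1|3)=+1, (1|3)=+1; (−1)^{9·3·1}·(+1)^3·(+1)^9 = -1.
v=17: a=17^2·(≡13), b=17^0·(≡8) mod 17; (13|17)=+1, (8|17)=+1; (−1)^{2·0·8}·(+1)^0·(+1)^2 = +1.
v=29: a=29^2·(≡23), b=29^1·(≡3) mod 29; (23|29)=+1, (3|29)=-1; (−1)^{2·1·14}·(+1)^1·(-1)^2 = +1.
v=7: a=7^4·(≡3), b=7^1·(≡1) mod 7; (3|7)=-1, (1|7)=+1; (−1)^{4·1·3}·(-1)^1·(+1)^4 = -1.
v=37: a=37^2·(≡30), b=37^1·(≡28) mod 37; (30|37)=+1, (28|37)=+1; (−1)^{2·1·18}·(+1)^1·(+1)^2 = +1.
|Ram(-128535, 175532070)| = 6, even; anisotropic at {3, 5, 7, 11, 19, 41}.

[3, 5, 7, 11, 19, 41]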